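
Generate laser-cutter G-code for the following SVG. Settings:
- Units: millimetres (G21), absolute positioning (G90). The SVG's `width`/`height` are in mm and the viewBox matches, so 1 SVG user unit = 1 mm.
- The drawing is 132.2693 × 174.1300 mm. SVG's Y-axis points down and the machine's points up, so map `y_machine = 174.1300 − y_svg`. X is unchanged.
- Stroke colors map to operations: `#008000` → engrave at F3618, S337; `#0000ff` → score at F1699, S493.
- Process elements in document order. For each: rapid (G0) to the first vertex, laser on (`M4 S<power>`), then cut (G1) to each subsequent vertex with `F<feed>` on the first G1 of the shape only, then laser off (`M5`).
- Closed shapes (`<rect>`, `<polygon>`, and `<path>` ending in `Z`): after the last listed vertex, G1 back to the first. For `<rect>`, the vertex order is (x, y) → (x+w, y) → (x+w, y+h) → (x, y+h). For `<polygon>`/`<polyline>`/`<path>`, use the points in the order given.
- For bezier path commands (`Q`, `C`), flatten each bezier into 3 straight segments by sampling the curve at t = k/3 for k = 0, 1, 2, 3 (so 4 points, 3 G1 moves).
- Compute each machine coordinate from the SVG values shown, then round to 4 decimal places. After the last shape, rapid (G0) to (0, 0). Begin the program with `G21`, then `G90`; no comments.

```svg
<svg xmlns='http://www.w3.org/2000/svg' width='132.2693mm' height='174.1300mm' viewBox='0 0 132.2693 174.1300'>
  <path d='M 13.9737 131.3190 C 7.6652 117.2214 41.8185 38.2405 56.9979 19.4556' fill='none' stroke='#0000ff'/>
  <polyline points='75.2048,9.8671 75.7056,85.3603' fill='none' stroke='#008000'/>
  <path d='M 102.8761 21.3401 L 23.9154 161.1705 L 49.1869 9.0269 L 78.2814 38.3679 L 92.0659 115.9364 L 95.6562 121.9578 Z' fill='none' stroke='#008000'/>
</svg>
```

viewBox `0 0 132.2693 174.1300` with mm width/height → 1 unit = 1 mm. Flip: y_m = 174.1300 − y_svg.

**Shape 1** — `<path>` cubic bezier, stroke `#0000ff` → score (S493, F1699). Control points (SVG): P0=(13.9737,131.3190), P1=(7.6652,117.2214), P2=(41.8185,38.2405), P3=(56.9979,19.4556); sampled at t=k/3. Machine vertices: (13.9737,42.8110) → (18.9511,73.9038) → (37.6952,120.4567) → (56.9979,154.6744). Open path.

**Shape 2** — `<polyline>` line segment, stroke `#008000` → engrave (S337, F3618). Machine vertices: (75.2048,164.2629) → (75.7056,88.7697). Open path.

**Shape 3** — `<path>` closed polygon, stroke `#008000` → engrave (S337, F3618). Machine vertices: (102.8761,152.7899) → (23.9154,12.9595) → (49.1869,165.1031) → (78.2814,135.7621) → (92.0659,58.1936) → (95.6562,52.1722) → (102.8761,152.7899). Closed: final G1 returns to the first vertex.

G21
G90
G0 X13.9737 Y42.8110
M4 S493
G1 X18.9511 Y73.9038 F1699
G1 X37.6952 Y120.4567
G1 X56.9979 Y154.6744
M5
G0 X75.2048 Y164.2629
M4 S337
G1 X75.7056 Y88.7697 F3618
M5
G0 X102.8761 Y152.7899
M4 S337
G1 X23.9154 Y12.9595 F3618
G1 X49.1869 Y165.1031
G1 X78.2814 Y135.7621
G1 X92.0659 Y58.1936
G1 X95.6562 Y52.1722
G1 X102.8761 Y152.7899
M5
G0 X0.0000 Y0.0000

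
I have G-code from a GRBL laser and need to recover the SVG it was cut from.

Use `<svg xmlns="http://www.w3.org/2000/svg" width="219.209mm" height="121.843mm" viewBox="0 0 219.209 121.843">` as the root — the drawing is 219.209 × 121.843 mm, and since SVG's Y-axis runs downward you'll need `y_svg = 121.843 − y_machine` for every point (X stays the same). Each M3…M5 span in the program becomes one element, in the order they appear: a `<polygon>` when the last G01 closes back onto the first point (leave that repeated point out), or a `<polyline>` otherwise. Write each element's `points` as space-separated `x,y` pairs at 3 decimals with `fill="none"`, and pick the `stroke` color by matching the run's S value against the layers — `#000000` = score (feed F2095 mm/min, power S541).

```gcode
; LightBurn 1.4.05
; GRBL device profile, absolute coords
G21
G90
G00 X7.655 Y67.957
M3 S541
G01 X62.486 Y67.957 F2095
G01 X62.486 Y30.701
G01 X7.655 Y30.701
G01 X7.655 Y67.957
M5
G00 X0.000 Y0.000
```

Each laser-on run becomes one SVG element. Flip Y back into SVG space with y_svg = 121.843 − y_machine. Every run uses S541, so all elements get stroke `#000000` (score).

Run 1: The run returns to its start, so emit a `<polygon>` with points (Y-flipped): 7.655,53.886 62.486,53.886 62.486,91.142 7.655,91.142.

<svg xmlns="http://www.w3.org/2000/svg" width="219.209mm" height="121.843mm" viewBox="0 0 219.209 121.843">
  <polygon points="7.655,53.886 62.486,53.886 62.486,91.142 7.655,91.142" fill="none" stroke="#000000"/>
</svg>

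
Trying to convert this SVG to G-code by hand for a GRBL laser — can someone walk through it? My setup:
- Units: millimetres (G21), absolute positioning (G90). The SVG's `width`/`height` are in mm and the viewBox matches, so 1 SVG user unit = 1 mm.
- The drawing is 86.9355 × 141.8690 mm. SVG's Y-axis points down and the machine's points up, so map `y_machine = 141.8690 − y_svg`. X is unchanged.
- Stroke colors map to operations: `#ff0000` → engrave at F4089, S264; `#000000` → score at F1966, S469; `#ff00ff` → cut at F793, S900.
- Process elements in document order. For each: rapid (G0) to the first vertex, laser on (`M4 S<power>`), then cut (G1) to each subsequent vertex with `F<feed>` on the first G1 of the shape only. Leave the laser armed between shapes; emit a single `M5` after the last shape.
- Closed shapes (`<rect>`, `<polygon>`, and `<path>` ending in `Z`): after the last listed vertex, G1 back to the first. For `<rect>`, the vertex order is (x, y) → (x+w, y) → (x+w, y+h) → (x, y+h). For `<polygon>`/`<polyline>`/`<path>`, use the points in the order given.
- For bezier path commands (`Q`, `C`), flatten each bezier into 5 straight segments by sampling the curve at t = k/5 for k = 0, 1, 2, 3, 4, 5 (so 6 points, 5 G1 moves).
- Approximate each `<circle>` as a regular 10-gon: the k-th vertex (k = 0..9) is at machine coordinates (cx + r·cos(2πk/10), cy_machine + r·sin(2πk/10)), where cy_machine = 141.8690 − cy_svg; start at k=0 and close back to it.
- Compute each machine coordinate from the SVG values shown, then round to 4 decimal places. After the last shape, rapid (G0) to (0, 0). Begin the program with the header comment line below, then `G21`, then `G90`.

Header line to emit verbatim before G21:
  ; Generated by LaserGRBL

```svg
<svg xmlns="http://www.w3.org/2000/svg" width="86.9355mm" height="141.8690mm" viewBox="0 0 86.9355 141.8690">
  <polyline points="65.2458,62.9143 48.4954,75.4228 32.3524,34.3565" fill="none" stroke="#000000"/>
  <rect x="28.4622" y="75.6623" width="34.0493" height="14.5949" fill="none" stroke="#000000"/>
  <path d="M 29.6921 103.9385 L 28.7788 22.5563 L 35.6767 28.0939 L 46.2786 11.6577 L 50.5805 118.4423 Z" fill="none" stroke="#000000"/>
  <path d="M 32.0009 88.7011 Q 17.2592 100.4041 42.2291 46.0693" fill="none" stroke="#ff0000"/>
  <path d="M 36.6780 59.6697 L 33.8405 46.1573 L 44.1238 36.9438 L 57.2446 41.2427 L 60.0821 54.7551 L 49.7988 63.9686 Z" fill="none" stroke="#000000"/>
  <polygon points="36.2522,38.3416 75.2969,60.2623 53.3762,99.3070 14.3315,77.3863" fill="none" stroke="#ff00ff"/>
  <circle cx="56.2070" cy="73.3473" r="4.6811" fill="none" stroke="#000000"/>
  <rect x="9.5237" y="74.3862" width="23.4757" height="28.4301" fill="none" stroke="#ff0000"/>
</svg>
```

viewBox `0 0 86.9355 141.8690` with mm width/height → 1 unit = 1 mm. Flip: y_m = 141.8690 − y_svg.

**Shape 1** — `<polyline>` open polyline, stroke `#000000` → score (S469, F1966). Machine vertices: (65.2458,78.9547) → (48.4954,66.4462) → (32.3524,107.5125). Open path.

**Shape 2** — `<rect>` rectangle, stroke `#000000` → score (S469, F1966). Machine vertices: (28.4622,66.2067) → (62.5115,66.2067) → (62.5115,51.6118) → (28.4622,51.6118) → (28.4622,66.2067). Closed: final G1 returns to the first vertex.

**Shape 3** — `<path>` closed polygon, stroke `#000000` → score (S469, F1966). Machine vertices: (29.6921,37.9305) → (28.7788,119.3127) → (35.6767,113.7751) → (46.2786,130.2113) → (50.5805,23.4267) → (29.6921,37.9305). Closed: final G1 returns to the first vertex.

**Shape 4** — `<path>` quadratic bezier, stroke `#ff0000` → engrave (S264, F4089). Control points (SVG): P0=(32.0009,88.7011), P1=(17.2592,100.4041), P2=(42.2291,46.0693); sampled at t=k/5. Machine vertices: (32.0009,53.1679) → (27.6927,51.1282) → (26.5614,54.3715) → (28.6070,62.8979) → (33.8296,76.7073) → (42.2291,95.7997). Open path.

**Shape 5** — `<path>` regular polygon, stroke `#000000` → score (S469, F1966). Machine vertices: (36.6780,82.1993) → (33.8405,95.7117) → (44.1238,104.9252) → (57.2446,100.6263) → (60.0821,87.1139) → (49.7988,77.9004) → (36.6780,82.1993). Closed: final G1 returns to the first vertex.

**Shape 6** — `<polygon>` regular polygon, stroke `#ff00ff` → cut (S900, F793). Machine vertices: (36.2522,103.5274) → (75.2969,81.6067) → (53.3762,42.5620) → (14.3315,64.4827) → (36.2522,103.5274). Closed: final G1 returns to the first vertex.

**Shape 7** — `<circle>` circle, stroke `#000000` → score (S469, F1966). Machine vertices: (60.8881,68.5217) → (59.9941,71.2732) → (57.6535,72.9737) → (54.7605,72.9737) → (52.4199,71.2732) → (51.5259,68.5217) → (52.4199,65.7702) → (54.7605,64.0697) → (57.6535,64.0697) → (59.9941,65.7702) → (60.8881,68.5217). Closed: final G1 returns to the first vertex.

**Shape 8** — `<rect>` rectangle, stroke `#ff0000` → engrave (S264, F4089). Machine vertices: (9.5237,67.4828) → (32.9994,67.4828) → (32.9994,39.0527) → (9.5237,39.0527) → (9.5237,67.4828). Closed: final G1 returns to the first vertex.

; Generated by LaserGRBL
G21
G90
G0 X65.2458 Y78.9547
M4 S469
G1 X48.4954 Y66.4462 F1966
G1 X32.3524 Y107.5125
G0 X28.4622 Y66.2067
M4 S469
G1 X62.5115 Y66.2067 F1966
G1 X62.5115 Y51.6118
G1 X28.4622 Y51.6118
G1 X28.4622 Y66.2067
G0 X29.6921 Y37.9305
M4 S469
G1 X28.7788 Y119.3127 F1966
G1 X35.6767 Y113.7751
G1 X46.2786 Y130.2113
G1 X50.5805 Y23.4267
G1 X29.6921 Y37.9305
G0 X32.0009 Y53.1679
M4 S264
G1 X27.6927 Y51.1282 F4089
G1 X26.5614 Y54.3715
G1 X28.6070 Y62.8979
G1 X33.8296 Y76.7073
G1 X42.2291 Y95.7997
G0 X36.6780 Y82.1993
M4 S469
G1 X33.8405 Y95.7117 F1966
G1 X44.1238 Y104.9252
G1 X57.2446 Y100.6263
G1 X60.0821 Y87.1139
G1 X49.7988 Y77.9004
G1 X36.6780 Y82.1993
G0 X36.2522 Y103.5274
M4 S900
G1 X75.2969 Y81.6067 F793
G1 X53.3762 Y42.5620
G1 X14.3315 Y64.4827
G1 X36.2522 Y103.5274
G0 X60.8881 Y68.5217
M4 S469
G1 X59.9941 Y71.2732 F1966
G1 X57.6535 Y72.9737
G1 X54.7605 Y72.9737
G1 X52.4199 Y71.2732
G1 X51.5259 Y68.5217
G1 X52.4199 Y65.7702
G1 X54.7605 Y64.0697
G1 X57.6535 Y64.0697
G1 X59.9941 Y65.7702
G1 X60.8881 Y68.5217
G0 X9.5237 Y67.4828
M4 S264
G1 X32.9994 Y67.4828 F4089
G1 X32.9994 Y39.0527
G1 X9.5237 Y39.0527
G1 X9.5237 Y67.4828
M5
G0 X0.0000 Y0.0000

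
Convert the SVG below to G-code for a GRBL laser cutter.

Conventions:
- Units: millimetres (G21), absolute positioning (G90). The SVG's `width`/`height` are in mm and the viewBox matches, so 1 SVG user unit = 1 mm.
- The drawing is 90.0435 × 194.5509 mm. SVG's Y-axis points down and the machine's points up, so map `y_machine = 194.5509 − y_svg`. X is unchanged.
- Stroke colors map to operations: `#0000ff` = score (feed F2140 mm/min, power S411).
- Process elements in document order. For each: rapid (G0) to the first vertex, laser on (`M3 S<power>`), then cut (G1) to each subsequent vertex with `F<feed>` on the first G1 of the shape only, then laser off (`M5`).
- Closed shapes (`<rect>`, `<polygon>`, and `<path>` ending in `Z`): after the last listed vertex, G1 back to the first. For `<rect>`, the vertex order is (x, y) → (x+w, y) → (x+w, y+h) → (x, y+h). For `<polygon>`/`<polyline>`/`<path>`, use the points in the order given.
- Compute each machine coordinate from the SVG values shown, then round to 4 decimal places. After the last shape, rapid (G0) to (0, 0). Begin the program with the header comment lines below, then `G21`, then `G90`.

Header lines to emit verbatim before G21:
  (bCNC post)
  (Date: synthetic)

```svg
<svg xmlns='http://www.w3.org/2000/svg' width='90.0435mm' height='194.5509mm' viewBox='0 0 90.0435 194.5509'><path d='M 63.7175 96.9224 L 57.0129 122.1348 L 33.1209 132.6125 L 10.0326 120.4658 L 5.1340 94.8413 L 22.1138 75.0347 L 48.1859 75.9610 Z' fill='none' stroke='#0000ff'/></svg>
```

1 u = 1 mm; y_m = 194.5509 − y.

[1] `<path>` regular polygon, #0000ff→score S411 F2140: (63.7175,97.6285) → (57.0129,72.4161) → (33.1209,61.9384) → (10.0326,74.0851) → (5.1340,99.7096) → (22.1138,119.5162) → (48.1859,118.5899) → (63.7175,97.6285) (closed)

(bCNC post)
(Date: synthetic)
G21
G90
G0 X63.7175 Y97.6285
M3 S411
G1 X57.0129 Y72.4161 F2140
G1 X33.1209 Y61.9384
G1 X10.0326 Y74.0851
G1 X5.1340 Y99.7096
G1 X22.1138 Y119.5162
G1 X48.1859 Y118.5899
G1 X63.7175 Y97.6285
M5
G0 X0.0000 Y0.0000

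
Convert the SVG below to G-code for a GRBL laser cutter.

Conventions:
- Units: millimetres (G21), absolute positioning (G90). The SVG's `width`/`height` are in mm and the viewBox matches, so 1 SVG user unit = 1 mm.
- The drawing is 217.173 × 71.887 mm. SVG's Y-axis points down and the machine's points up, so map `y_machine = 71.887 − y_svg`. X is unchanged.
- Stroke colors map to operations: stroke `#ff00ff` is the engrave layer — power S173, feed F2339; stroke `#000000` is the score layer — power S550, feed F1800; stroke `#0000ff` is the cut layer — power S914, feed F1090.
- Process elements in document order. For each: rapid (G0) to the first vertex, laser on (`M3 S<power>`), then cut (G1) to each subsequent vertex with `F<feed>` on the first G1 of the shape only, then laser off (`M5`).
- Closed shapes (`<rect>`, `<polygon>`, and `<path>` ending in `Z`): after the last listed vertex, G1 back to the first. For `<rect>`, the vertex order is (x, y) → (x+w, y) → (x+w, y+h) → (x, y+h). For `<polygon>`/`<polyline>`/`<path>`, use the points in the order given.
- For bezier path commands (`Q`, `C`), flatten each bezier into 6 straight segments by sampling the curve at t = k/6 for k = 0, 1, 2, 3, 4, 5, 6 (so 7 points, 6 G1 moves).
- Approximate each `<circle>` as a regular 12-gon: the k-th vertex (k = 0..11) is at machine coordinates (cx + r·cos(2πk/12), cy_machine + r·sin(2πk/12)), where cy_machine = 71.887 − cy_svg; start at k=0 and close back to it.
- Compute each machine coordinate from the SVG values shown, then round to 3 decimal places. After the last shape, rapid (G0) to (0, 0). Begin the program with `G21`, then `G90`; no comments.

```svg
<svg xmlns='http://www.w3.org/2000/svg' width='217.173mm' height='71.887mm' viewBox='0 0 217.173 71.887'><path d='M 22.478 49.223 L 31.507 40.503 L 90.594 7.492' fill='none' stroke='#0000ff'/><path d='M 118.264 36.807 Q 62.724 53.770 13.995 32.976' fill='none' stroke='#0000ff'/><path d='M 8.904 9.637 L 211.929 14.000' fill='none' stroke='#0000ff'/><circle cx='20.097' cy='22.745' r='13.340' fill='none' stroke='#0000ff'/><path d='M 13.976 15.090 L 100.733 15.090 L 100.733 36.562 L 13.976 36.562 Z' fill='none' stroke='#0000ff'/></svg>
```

G21
G90
G0 X22.478 Y22.664
M3 S914
G1 X31.507 Y31.384 F1090
G1 X90.594 Y64.395
M5
G0 X118.264 Y35.080
M3 S914
G1 X99.940 Y30.474 F1090
G1 X81.994 Y27.967
G1 X64.427 Y27.556
G1 X47.238 Y29.244
G1 X30.427 Y33.028
G1 X13.995 Y38.911
M5
G0 X8.904 Y62.250
M3 S914
G1 X211.929 Y57.887 F1090
M5
G0 X33.437 Y49.142
M3 S914
G1 X31.650 Y55.812 F1090
G1 X26.767 Y60.695
G1 X20.097 Y62.482
G1 X13.427 Y60.695
G1 X8.544 Y55.812
G1 X6.757 Y49.142
G1 X8.544 Y42.472
G1 X13.427 Y37.589
G1 X20.097 Y35.802
G1 X26.767 Y37.589
G1 X31.650 Y42.472
G1 X33.437 Y49.142
M5
G0 X13.976 Y56.797
M3 S914
G1 X100.733 Y56.797 F1090
G1 X100.733 Y35.325
G1 X13.976 Y35.325
G1 X13.976 Y56.797
M5
G0 X0.000 Y0.000

Since the viewBox matches the mm dimensions, user units are millimetres directly. The only transform is the Y-flip y_m = 71.887 − y_svg.

Shape 1 is a open polyline drawn with `<path>`. Its stroke #0000ff means cut at S914, F1090. After flipping Y the toolpath is (22.478,22.664) → (31.507,31.384) → (90.594,64.395).

Shape 2 is a quadratic bezier drawn with `<path>`. Its stroke #0000ff means cut at S914, F1090. After flipping Y the toolpath is (118.264,35.080) → (99.940,30.474) → (81.994,27.967) → (64.427,27.556) → (47.238,29.244) → (30.427,33.028) → (13.995,38.911).

Shape 3 is a line segment drawn with `<path>`. Its stroke #0000ff means cut at S914, F1090. After flipping Y the toolpath is (8.904,62.250) → (211.929,57.887).

Shape 4 is a circle drawn with `<circle>`. Its stroke #0000ff means cut at S914, F1090. After flipping Y the toolpath is (33.437,49.142) → (31.650,55.812) → (26.767,60.695) → (20.097,62.482) → (13.427,60.695) → (8.544,55.812) → (6.757,49.142) → (8.544,42.472) → (13.427,37.589) → (20.097,35.802) → (26.767,37.589) → (31.650,42.472) → (33.437,49.142), returning to the start.

Shape 5 is a rectangle drawn with `<path>`. Its stroke #0000ff means cut at S914, F1090. After flipping Y the toolpath is (13.976,56.797) → (100.733,56.797) → (100.733,35.325) → (13.976,35.325) → (13.976,56.797), returning to the start.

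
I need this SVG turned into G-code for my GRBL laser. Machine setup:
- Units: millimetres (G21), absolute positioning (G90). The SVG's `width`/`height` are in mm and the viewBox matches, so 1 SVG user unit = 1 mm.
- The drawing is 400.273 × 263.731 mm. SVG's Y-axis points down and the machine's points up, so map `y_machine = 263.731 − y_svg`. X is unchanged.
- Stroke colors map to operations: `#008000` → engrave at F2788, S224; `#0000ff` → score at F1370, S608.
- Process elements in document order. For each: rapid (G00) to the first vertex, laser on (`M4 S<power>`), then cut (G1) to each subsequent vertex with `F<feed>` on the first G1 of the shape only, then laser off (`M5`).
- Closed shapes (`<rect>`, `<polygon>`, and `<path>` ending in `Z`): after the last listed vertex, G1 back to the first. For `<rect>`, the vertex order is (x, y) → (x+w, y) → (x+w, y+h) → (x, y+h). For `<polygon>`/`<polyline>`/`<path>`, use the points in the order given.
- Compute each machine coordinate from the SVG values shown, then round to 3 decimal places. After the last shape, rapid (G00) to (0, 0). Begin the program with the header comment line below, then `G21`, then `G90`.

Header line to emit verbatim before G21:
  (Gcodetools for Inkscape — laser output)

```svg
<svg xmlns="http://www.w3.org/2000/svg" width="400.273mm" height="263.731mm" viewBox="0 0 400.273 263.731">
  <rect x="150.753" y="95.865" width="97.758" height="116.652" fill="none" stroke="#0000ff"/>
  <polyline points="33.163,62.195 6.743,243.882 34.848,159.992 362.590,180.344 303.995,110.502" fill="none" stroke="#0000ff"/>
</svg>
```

(Gcodetools for Inkscape — laser output)
G21
G90
G00 X150.753 Y167.866
M4 S608
G1 X248.511 Y167.866 F1370
G1 X248.511 Y51.214
G1 X150.753 Y51.214
G1 X150.753 Y167.866
M5
G00 X33.163 Y201.536
M4 S608
G1 X6.743 Y19.849 F1370
G1 X34.848 Y103.739
G1 X362.590 Y83.387
G1 X303.995 Y153.229
M5
G00 X0.000 Y0.000

viewBox `0 0 400.273 263.731` with mm width/height → 1 unit = 1 mm. Flip: y_m = 263.731 − y_svg.

**Shape 1** — `<rect>` rectangle, stroke `#0000ff` → score (S608, F1370). Machine vertices: (150.753,167.866) → (248.511,167.866) → (248.511,51.214) → (150.753,51.214) → (150.753,167.866). Closed: final G1 returns to the first vertex.

**Shape 2** — `<polyline>` open polyline, stroke `#0000ff` → score (S608, F1370). Machine vertices: (33.163,201.536) → (6.743,19.849) → (34.848,103.739) → (362.590,83.387) → (303.995,153.229). Open path.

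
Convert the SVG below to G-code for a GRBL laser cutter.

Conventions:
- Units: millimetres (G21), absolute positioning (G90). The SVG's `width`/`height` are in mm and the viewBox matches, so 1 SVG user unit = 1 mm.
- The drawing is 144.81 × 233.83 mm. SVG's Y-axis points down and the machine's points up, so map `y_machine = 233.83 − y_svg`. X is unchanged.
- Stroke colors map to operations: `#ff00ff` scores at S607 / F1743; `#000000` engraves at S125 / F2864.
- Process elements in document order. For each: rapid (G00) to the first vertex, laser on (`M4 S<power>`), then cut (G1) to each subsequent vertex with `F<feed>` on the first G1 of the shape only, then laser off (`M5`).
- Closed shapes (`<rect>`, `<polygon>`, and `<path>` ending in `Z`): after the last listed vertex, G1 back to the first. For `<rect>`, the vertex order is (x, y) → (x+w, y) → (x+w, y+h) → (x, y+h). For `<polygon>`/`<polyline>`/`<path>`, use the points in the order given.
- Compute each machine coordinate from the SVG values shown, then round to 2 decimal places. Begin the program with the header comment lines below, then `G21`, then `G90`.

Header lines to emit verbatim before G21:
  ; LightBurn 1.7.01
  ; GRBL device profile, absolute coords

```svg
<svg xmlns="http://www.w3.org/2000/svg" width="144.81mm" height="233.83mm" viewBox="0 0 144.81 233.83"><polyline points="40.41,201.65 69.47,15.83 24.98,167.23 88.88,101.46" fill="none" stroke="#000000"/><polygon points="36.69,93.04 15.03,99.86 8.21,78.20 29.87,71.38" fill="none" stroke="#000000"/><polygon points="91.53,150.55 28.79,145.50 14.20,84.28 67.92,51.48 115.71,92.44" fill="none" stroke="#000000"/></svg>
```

; LightBurn 1.7.01
; GRBL device profile, absolute coords
G21
G90
G00 X40.41 Y32.18
M4 S125
G1 X69.47 Y218.00 F2864
G1 X24.98 Y66.60
G1 X88.88 Y132.37
M5
G00 X36.69 Y140.79
M4 S125
G1 X15.03 Y133.97 F2864
G1 X8.21 Y155.63
G1 X29.87 Y162.45
G1 X36.69 Y140.79
M5
G00 X91.53 Y83.28
M4 S125
G1 X28.79 Y88.33 F2864
G1 X14.20 Y149.55
G1 X67.92 Y182.35
G1 X115.71 Y141.39
G1 X91.53 Y83.28
M5

1 u = 1 mm; y_m = 233.83 − y.

[1] `<polyline>` open polyline, #000000→engrave S125 F2864: (40.41,32.18) → (69.47,218.00) → (24.98,66.60) → (88.88,132.37)

[2] `<polygon>` regular polygon, #000000→engrave S125 F2864: (36.69,140.79) → (15.03,133.97) → (8.21,155.63) → (29.87,162.45) → (36.69,140.79) (closed)

[3] `<polygon>` regular polygon, #000000→engrave S125 F2864: (91.53,83.28) → (28.79,88.33) → (14.20,149.55) → (67.92,182.35) → (115.71,141.39) → (91.53,83.28) (closed)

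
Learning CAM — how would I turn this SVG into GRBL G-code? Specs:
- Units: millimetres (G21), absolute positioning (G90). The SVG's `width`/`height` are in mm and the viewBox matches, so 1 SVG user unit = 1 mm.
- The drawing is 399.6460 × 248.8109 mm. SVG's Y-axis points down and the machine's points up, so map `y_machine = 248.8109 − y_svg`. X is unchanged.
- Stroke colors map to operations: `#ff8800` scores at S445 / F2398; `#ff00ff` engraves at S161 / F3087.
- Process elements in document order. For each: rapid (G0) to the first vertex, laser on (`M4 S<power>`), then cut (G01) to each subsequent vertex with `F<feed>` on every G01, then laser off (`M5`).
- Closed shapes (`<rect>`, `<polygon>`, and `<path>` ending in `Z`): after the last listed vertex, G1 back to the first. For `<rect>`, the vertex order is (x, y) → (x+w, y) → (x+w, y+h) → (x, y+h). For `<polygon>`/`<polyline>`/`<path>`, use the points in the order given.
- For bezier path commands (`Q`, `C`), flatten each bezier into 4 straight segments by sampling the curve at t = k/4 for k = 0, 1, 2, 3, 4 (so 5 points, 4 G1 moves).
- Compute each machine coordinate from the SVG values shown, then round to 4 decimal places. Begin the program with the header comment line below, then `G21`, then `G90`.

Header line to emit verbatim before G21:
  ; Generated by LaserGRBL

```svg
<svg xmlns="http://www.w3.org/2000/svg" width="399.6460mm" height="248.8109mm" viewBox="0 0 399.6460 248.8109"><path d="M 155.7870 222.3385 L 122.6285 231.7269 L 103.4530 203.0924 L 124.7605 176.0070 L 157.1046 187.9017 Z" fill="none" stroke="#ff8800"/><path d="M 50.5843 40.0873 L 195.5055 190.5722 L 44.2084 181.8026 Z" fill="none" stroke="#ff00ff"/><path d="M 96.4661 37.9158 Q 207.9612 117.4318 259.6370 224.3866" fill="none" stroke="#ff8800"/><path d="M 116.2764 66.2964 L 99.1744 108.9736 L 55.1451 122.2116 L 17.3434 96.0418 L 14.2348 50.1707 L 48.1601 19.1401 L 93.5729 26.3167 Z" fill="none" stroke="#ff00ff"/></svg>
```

Since the viewBox matches the mm dimensions, user units are millimetres directly. The only transform is the Y-flip y_m = 248.8109 − y_svg.

Shape 1 is a regular polygon drawn with `<path>`. Its stroke #ff8800 means score at S445, F2398. After flipping Y the toolpath is (155.7870,26.4724) → (122.6285,17.0840) → (103.4530,45.7185) → (124.7605,72.8039) → (157.1046,60.9092) → (155.7870,26.4724), returning to the start.

Shape 2 is a closed polygon drawn with `<path>`. Its stroke #ff00ff means engrave at S161, F3087. After flipping Y the toolpath is (50.5843,208.7236) → (195.5055,58.2387) → (44.2084,67.0083) → (50.5843,208.7236), returning to the start.

Shape 3 is a quadratic bezier drawn with `<path>`. Its stroke #ff8800 means score at S445, F2398. After flipping Y the toolpath is (96.4661,210.8951) → (148.4749,169.4222) → (193.0064,124.5194) → (230.0604,76.1868) → (259.6370,24.4243).

Shape 4 is a regular polygon drawn with `<path>`. Its stroke #ff00ff means engrave at S161, F3087. After flipping Y the toolpath is (116.2764,182.5145) → (99.1744,139.8373) → (55.1451,126.5993) → (17.3434,152.7691) → (14.2348,198.6402) → (48.1601,229.6708) → (93.5729,222.4942) → (116.2764,182.5145), returning to the start.

; Generated by LaserGRBL
G21
G90
G0 X155.7870 Y26.4724
M4 S445
G01 X122.6285 Y17.0840 F2398
G01 X103.4530 Y45.7185 F2398
G01 X124.7605 Y72.8039 F2398
G01 X157.1046 Y60.9092 F2398
G01 X155.7870 Y26.4724 F2398
M5
G0 X50.5843 Y208.7236
M4 S161
G01 X195.5055 Y58.2387 F3087
G01 X44.2084 Y67.0083 F3087
G01 X50.5843 Y208.7236 F3087
M5
G0 X96.4661 Y210.8951
M4 S445
G01 X148.4749 Y169.4222 F2398
G01 X193.0064 Y124.5194 F2398
G01 X230.0604 Y76.1868 F2398
G01 X259.6370 Y24.4243 F2398
M5
G0 X116.2764 Y182.5145
M4 S161
G01 X99.1744 Y139.8373 F3087
G01 X55.1451 Y126.5993 F3087
G01 X17.3434 Y152.7691 F3087
G01 X14.2348 Y198.6402 F3087
G01 X48.1601 Y229.6708 F3087
G01 X93.5729 Y222.4942 F3087
G01 X116.2764 Y182.5145 F3087
M5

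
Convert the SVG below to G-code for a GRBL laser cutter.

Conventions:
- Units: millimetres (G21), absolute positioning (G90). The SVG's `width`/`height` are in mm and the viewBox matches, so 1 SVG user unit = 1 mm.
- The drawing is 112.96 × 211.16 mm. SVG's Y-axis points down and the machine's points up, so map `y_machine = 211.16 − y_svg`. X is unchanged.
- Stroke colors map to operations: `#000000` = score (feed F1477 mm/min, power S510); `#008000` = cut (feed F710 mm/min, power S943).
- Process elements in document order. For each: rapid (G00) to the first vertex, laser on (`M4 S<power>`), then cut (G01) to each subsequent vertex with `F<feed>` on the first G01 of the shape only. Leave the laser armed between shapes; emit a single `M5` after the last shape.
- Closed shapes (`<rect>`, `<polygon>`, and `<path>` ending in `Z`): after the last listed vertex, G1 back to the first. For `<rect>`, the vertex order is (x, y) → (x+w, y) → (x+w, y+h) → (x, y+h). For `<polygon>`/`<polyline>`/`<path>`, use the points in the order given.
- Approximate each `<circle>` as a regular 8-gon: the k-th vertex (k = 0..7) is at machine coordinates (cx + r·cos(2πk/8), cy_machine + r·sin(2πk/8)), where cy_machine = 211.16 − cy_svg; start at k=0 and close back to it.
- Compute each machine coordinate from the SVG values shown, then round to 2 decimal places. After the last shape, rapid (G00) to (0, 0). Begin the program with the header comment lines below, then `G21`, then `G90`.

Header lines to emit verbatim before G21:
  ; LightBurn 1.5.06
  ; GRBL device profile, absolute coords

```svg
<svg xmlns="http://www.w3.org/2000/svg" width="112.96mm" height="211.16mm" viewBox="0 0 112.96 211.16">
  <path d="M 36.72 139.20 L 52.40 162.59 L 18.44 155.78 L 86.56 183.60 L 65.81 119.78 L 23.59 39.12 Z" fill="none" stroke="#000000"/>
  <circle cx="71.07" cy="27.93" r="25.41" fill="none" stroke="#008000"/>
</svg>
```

Since the viewBox matches the mm dimensions, user units are millimetres directly. The only transform is the Y-flip y_m = 211.16 − y_svg.

Shape 1 is a closed polygon drawn with `<path>`. Its stroke #000000 means score at S510, F1477. After flipping Y the toolpath is (36.72,71.96) → (52.40,48.57) → (18.44,55.38) → (86.56,27.56) → (65.81,91.38) → (23.59,172.04) → (36.72,71.96), returning to the start.

Shape 2 is a circle drawn with `<circle>`. Its stroke #008000 means cut at S943, F710. After flipping Y the toolpath is (96.48,183.23) → (89.04,201.20) → (71.07,208.64) → (53.10,201.20) → (45.66,183.23) → (53.10,165.26) → (71.07,157.82) → (89.04,165.26) → (96.48,183.23), returning to the start.

; LightBurn 1.5.06
; GRBL device profile, absolute coords
G21
G90
G00 X36.72 Y71.96
M4 S510
G01 X52.40 Y48.57 F1477
G01 X18.44 Y55.38
G01 X86.56 Y27.56
G01 X65.81 Y91.38
G01 X23.59 Y172.04
G01 X36.72 Y71.96
G00 X96.48 Y183.23
M4 S943
G01 X89.04 Y201.20 F710
G01 X71.07 Y208.64
G01 X53.10 Y201.20
G01 X45.66 Y183.23
G01 X53.10 Y165.26
G01 X71.07 Y157.82
G01 X89.04 Y165.26
G01 X96.48 Y183.23
M5
G00 X0.00 Y0.00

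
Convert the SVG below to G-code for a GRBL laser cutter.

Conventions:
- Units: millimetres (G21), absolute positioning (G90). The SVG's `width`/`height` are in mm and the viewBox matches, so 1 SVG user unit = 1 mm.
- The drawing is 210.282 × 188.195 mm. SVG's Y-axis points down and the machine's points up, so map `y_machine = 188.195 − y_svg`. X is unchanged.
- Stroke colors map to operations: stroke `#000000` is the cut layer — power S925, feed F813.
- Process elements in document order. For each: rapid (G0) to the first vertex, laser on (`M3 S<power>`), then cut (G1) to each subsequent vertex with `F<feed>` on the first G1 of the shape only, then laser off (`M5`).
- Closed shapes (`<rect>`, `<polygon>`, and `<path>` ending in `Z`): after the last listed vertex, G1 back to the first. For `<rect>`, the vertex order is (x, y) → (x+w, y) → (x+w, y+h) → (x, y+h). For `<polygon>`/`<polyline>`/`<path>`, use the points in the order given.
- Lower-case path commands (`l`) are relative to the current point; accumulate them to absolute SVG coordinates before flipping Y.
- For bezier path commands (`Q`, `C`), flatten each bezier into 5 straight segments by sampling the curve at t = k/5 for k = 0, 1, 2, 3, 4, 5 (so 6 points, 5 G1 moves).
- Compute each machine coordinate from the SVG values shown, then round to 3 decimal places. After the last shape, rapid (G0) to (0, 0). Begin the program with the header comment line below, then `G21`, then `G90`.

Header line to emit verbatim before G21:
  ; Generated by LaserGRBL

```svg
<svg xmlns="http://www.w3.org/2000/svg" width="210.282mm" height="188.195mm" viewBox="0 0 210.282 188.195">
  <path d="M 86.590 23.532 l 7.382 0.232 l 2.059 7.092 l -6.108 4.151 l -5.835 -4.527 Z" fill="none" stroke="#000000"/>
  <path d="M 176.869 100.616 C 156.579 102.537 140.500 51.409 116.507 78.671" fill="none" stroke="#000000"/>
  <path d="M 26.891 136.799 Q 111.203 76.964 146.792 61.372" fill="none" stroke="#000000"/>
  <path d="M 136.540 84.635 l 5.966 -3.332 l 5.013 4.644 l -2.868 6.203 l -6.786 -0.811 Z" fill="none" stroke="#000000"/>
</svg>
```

; Generated by LaserGRBL
G21
G90
G0 X86.590 Y164.663
M3 S925
G1 X93.972 Y164.431 F813
G1 X96.031 Y157.339
G1 X89.923 Y153.188
G1 X84.088 Y157.715
G1 X86.590 Y164.663
M5
G0 X176.869 Y87.579
M3 S925
G1 X165.103 Y91.741 F813
G1 X153.766 Y102.325
G1 X142.276 Y113.023
G1 X130.050 Y117.526
G1 X116.507 Y109.524
M5
G0 X26.891 Y51.396
M3 S925
G1 X58.667 Y73.560 F813
G1 X86.545 Y92.185
G1 X110.525 Y107.271
G1 X130.607 Y118.816
G1 X146.792 Y126.823
M5
G0 X136.540 Y103.560
M3 S925
G1 X142.506 Y106.892 F813
G1 X147.519 Y102.248
G1 X144.651 Y96.045
G1 X137.865 Y96.856
G1 X136.540 Y103.560
M5
G0 X0.000 Y0.000

Since the viewBox matches the mm dimensions, user units are millimetres directly. The only transform is the Y-flip y_m = 188.195 − y_svg.

Shape 1 is a regular polygon drawn with `<path>`. Its stroke #000000 means cut at S925, F813. After flipping Y the toolpath is (86.590,164.663) → (93.972,164.431) → (96.031,157.339) → (89.923,153.188) → (84.088,157.715) → (86.590,164.663), returning to the start.

Shape 2 is a cubic bezier drawn with `<path>`. Its stroke #000000 means cut at S925, F813. After flipping Y the toolpath is (176.869,87.579) → (165.103,91.741) → (153.766,102.325) → (142.276,113.023) → (130.050,117.526) → (116.507,109.524).

Shape 3 is a quadratic bezier drawn with `<path>`. Its stroke #000000 means cut at S925, F813. After flipping Y the toolpath is (26.891,51.396) → (58.667,73.560) → (86.545,92.185) → (110.525,107.271) → (130.607,118.816) → (146.792,126.823).

Shape 4 is a regular polygon drawn with `<path>`. Its stroke #000000 means cut at S925, F813. After flipping Y the toolpath is (136.540,103.560) → (142.506,106.892) → (147.519,102.248) → (144.651,96.045) → (137.865,96.856) → (136.540,103.560), returning to the start.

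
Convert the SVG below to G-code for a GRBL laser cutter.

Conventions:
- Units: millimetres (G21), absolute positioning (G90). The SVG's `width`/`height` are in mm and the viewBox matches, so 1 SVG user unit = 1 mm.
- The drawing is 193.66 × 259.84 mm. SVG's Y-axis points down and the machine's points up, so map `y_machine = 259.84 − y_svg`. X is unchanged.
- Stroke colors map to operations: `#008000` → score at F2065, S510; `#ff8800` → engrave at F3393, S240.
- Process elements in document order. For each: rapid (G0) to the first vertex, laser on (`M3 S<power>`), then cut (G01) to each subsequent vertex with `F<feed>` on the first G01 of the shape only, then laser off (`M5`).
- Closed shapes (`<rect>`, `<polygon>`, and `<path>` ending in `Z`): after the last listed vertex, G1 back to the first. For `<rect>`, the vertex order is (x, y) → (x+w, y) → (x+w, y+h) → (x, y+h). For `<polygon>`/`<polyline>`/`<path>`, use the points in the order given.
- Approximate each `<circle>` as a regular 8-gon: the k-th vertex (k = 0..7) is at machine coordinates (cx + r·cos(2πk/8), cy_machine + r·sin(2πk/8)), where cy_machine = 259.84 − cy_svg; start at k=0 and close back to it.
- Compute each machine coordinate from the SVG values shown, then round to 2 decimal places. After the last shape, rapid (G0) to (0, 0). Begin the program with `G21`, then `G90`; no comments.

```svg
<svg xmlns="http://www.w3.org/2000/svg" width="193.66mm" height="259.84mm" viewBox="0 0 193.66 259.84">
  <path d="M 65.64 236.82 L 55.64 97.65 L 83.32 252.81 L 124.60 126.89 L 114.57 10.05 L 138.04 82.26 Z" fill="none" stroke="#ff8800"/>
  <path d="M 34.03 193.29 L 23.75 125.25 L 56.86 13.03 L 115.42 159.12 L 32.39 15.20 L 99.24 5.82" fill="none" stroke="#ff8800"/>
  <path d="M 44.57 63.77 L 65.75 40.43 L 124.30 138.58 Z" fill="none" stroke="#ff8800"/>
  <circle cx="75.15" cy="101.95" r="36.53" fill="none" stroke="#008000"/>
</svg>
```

G21
G90
G0 X65.64 Y23.02
M3 S240
G01 X55.64 Y162.19 F3393
G01 X83.32 Y7.03
G01 X124.60 Y132.95
G01 X114.57 Y249.79
G01 X138.04 Y177.58
G01 X65.64 Y23.02
M5
G0 X34.03 Y66.55
M3 S240
G01 X23.75 Y134.59 F3393
G01 X56.86 Y246.81
G01 X115.42 Y100.72
G01 X32.39 Y244.64
G01 X99.24 Y254.02
M5
G0 X44.57 Y196.07
M3 S240
G01 X65.75 Y219.41 F3393
G01 X124.30 Y121.26
G01 X44.57 Y196.07
M5
G0 X111.68 Y157.89
M3 S510
G01 X100.98 Y183.72 F2065
G01 X75.15 Y194.42
G01 X49.32 Y183.72
G01 X38.62 Y157.89
G01 X49.32 Y132.06
G01 X75.15 Y121.36
G01 X100.98 Y132.06
G01 X111.68 Y157.89
M5
G0 X0.00 Y0.00

1 u = 1 mm; y_m = 259.84 − y.

[1] `<path>` closed polygon, #ff8800→engrave S240 F3393: (65.64,23.02) → (55.64,162.19) → (83.32,7.03) → (124.60,132.95) → (114.57,249.79) → (138.04,177.58) → (65.64,23.02) (closed)

[2] `<path>` open polyline, #ff8800→engrave S240 F3393: (34.03,66.55) → (23.75,134.59) → (56.86,246.81) → (115.42,100.72) → (32.39,244.64) → (99.24,254.02)

[3] `<path>` closed polygon, #ff8800→engrave S240 F3393: (44.57,196.07) → (65.75,219.41) → (124.30,121.26) → (44.57,196.07) (closed)

[4] `<circle>` circle, #008000→score S510 F2065: (111.68,157.89) → (100.98,183.72) → (75.15,194.42) → (49.32,183.72) → (38.62,157.89) → (49.32,132.06) → (75.15,121.36) → (100.98,132.06) → (111.68,157.89) (closed)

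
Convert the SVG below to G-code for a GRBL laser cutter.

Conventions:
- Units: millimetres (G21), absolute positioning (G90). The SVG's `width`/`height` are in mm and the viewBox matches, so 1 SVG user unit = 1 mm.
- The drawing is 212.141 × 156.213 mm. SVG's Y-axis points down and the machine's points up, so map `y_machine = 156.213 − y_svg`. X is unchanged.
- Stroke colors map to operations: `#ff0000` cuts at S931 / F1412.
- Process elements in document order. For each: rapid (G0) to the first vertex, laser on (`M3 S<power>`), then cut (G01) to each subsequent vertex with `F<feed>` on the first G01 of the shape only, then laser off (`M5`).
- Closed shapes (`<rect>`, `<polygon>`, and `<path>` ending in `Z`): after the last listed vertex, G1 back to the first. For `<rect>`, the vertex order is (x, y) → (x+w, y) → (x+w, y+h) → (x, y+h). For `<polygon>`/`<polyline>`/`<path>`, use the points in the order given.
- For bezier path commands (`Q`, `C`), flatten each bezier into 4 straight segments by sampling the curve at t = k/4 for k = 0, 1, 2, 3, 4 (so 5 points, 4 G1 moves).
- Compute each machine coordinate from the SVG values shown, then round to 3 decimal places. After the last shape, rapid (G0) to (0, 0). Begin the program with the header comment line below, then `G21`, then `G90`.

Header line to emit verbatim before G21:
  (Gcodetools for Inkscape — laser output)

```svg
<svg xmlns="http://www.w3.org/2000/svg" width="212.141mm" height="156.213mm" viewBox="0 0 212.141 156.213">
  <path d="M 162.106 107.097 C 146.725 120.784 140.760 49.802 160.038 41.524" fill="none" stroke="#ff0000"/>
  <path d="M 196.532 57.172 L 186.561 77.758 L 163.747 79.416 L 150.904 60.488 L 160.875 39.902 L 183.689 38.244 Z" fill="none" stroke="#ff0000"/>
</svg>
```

(Gcodetools for Inkscape — laser output)
G21
G90
G0 X162.106 Y49.116
M3 S931
G01 X152.583 Y52.423 F1412
G01 X148.075 Y73.666
G01 X150.065 Y99.026
G01 X160.038 Y114.689
M5
G0 X196.532 Y99.041
M3 S931
G01 X186.561 Y78.455 F1412
G01 X163.747 Y76.797
G01 X150.904 Y95.725
G01 X160.875 Y116.311
G01 X183.689 Y117.969
G01 X196.532 Y99.041
M5
G0 X0.000 Y0.000

Since the viewBox matches the mm dimensions, user units are millimetres directly. The only transform is the Y-flip y_m = 156.213 − y_svg.

Shape 1 is a cubic bezier drawn with `<path>`. Its stroke #ff0000 means cut at S931, F1412. After flipping Y the toolpath is (162.106,49.116) → (152.583,52.423) → (148.075,73.666) → (150.065,99.026) → (160.038,114.689).

Shape 2 is a regular polygon drawn with `<path>`. Its stroke #ff0000 means cut at S931, F1412. After flipping Y the toolpath is (196.532,99.041) → (186.561,78.455) → (163.747,76.797) → (150.904,95.725) → (160.875,116.311) → (183.689,117.969) → (196.532,99.041), returning to the start.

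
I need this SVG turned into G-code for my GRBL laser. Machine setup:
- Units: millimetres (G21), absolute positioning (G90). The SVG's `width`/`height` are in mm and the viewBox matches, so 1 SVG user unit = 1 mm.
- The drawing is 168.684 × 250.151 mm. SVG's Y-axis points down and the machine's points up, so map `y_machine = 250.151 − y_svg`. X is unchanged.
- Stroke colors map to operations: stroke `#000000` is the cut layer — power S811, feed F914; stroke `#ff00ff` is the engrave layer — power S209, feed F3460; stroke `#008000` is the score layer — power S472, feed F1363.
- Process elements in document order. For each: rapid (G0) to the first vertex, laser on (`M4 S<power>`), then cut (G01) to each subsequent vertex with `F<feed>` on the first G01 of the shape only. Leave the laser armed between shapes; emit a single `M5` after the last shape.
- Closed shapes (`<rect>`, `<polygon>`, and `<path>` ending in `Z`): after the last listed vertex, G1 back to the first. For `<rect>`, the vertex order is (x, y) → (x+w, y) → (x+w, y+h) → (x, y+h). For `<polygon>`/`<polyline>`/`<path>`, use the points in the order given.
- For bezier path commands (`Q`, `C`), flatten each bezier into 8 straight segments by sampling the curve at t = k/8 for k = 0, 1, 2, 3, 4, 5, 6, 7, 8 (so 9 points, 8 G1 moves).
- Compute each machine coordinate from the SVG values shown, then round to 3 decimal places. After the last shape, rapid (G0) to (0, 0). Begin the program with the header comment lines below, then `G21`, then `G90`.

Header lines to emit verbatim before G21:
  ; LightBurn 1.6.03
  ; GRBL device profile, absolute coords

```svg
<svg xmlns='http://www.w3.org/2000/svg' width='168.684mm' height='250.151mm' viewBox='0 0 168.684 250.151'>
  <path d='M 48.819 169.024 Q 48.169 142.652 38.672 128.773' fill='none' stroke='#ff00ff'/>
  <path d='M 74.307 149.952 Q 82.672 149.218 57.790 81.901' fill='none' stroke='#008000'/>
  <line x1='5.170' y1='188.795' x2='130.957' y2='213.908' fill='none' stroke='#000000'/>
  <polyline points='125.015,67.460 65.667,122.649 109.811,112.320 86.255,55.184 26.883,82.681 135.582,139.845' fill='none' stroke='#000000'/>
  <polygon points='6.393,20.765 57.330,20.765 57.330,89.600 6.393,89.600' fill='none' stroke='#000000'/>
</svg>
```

; LightBurn 1.6.03
; GRBL device profile, absolute coords
G21
G90
G0 X48.819 Y81.127
M4 S209
G01 X48.518 Y87.525 F3460
G01 X47.941 Y93.532
G01 X47.087 Y99.149
G01 X45.957 Y104.376
G01 X44.551 Y109.212
G01 X42.868 Y113.658
G01 X40.908 Y117.713
G01 X38.672 Y121.378
G0 X74.307 Y100.199
M4 S472
G01 X75.879 Y101.423 F1363
G01 X76.412 Y104.727
G01 X75.905 Y110.113
G01 X74.360 Y117.579
G01 X71.776 Y127.125
G01 X68.153 Y138.753
G01 X63.491 Y152.461
G01 X57.790 Y168.250
G0 X5.170 Y61.356
M4 S811
G01 X130.957 Y36.243 F914
G0 X125.015 Y182.691
M4 S811
G01 X65.667 Y127.502 F914
G01 X109.811 Y137.831
G01 X86.255 Y194.967
G01 X26.883 Y167.470
G01 X135.582 Y110.306
G0 X6.393 Y229.386
M4 S811
G01 X57.330 Y229.386 F914
G01 X57.330 Y160.551
G01 X6.393 Y160.551
G01 X6.393 Y229.386
M5
G0 X0.000 Y0.000

1 u = 1 mm; y_m = 250.151 − y.

[1] `<path>` quadratic bezier, #ff00ff→engrave S209 F3460: (48.819,81.127) → (48.518,87.525) → (47.941,93.532) → (47.087,99.149) → (45.957,104.376) → (44.551,109.212) → (42.868,113.658) → (40.908,117.713) → (38.672,121.378)

[2] `<path>` quadratic bezier, #008000→score S472 F1363: (74.307,100.199) → (75.879,101.423) → (76.412,104.727) → (75.905,110.113) → (74.360,117.579) → (71.776,127.125) → (68.153,138.753) → (63.491,152.461) → (57.790,168.250)

[3] `<line>` line segment, #000000→cut S811 F914: (5.170,61.356) → (130.957,36.243)

[4] `<polyline>` open polyline, #000000→cut S811 F914: (125.015,182.691) → (65.667,127.502) → (109.811,137.831) → (86.255,194.967) → (26.883,167.470) → (135.582,110.306)

[5] `<polygon>` rectangle, #000000→cut S811 F914: (6.393,229.386) → (57.330,229.386) → (57.330,160.551) → (6.393,160.551) → (6.393,229.386) (closed)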